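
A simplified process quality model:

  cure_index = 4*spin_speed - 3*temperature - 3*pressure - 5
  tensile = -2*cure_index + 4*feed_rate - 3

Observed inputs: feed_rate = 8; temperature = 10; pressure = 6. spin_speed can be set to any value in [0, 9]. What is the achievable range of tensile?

63 to 135

Substituting into the cure_index equation gives cure_index = 4*spin_speed - 53.
This gives tensile = -8*spin_speed + 135.
Linear in spin_speed, so extremes are at the endpoints: spin_speed = 0 gives tensile = 135; spin_speed = 9 gives tensile = 63.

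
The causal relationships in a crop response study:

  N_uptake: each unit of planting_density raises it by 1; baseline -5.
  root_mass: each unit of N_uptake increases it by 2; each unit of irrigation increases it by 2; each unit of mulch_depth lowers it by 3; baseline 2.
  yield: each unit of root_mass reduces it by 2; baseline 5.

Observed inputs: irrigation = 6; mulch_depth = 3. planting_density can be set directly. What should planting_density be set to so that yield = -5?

Substituting into the root_mass equation gives root_mass = 2*planting_density - 5.
This gives yield = -4*planting_density + 15.
Solve -4*planting_density + 15 = -5: planting_density = (-5 - 15) / -4 = 5.

planting_density = 5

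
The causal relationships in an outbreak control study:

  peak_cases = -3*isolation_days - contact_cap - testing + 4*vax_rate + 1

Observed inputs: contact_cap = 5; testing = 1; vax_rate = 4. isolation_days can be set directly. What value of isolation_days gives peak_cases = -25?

isolation_days = 12

Substituting into the peak_cases equation gives peak_cases = -3*isolation_days + 11.
Solve -3*isolation_days + 11 = -25: isolation_days = (-25 - 11) / -3 = 12.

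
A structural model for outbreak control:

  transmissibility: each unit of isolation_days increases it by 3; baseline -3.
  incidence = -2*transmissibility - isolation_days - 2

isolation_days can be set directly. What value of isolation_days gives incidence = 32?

isolation_days = -4

Substituting into the incidence equation gives incidence = -7*isolation_days + 4.
Solve -7*isolation_days + 4 = 32: isolation_days = (32 - 4) / -7 = -4.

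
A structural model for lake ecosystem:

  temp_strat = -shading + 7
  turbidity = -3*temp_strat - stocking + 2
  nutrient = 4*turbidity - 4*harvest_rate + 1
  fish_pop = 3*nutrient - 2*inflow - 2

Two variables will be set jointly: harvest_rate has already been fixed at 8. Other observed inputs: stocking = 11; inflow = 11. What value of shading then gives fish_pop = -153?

shading = 9

With harvest_rate held at 8:
Substituting into the turbidity equation gives turbidity = 3*shading - 30.
Substituting into the nutrient equation gives nutrient = 12*shading - 151.
Substituting into the fish_pop equation gives fish_pop = 36*shading - 477.
Solve 36*shading - 477 = -153: shading = (-153 + 477) / 36 = 9.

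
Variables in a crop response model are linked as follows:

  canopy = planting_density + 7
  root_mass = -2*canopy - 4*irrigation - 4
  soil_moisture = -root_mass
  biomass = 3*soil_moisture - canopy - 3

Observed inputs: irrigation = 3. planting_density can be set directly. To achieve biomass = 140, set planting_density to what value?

Substituting into the root_mass equation gives root_mass = -2*planting_density - 30.
This gives soil_moisture = 2*planting_density + 30.
Substituting into the biomass equation gives biomass = 5*planting_density + 80.
Solve 5*planting_density + 80 = 140: planting_density = (140 - 80) / 5 = 12.

planting_density = 12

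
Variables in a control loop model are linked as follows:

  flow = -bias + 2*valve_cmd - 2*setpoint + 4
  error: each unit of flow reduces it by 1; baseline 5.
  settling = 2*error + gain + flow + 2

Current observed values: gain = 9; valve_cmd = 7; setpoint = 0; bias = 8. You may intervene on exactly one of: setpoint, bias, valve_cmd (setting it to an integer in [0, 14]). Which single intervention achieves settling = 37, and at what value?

Intervening on setpoint: with other inputs at their observed values, settling = 2*setpoint + 11. Solving for 37 gives setpoint = 13, within [0, 14].
Intervening on bias: settling = bias + 3. Reaching 37 requires bias = 34, outside [0, 14].
Intervening on valve_cmd: settling = -2*valve_cmd + 25. Reaching 37 requires valve_cmd = -6, outside [0, 14].

set setpoint = 13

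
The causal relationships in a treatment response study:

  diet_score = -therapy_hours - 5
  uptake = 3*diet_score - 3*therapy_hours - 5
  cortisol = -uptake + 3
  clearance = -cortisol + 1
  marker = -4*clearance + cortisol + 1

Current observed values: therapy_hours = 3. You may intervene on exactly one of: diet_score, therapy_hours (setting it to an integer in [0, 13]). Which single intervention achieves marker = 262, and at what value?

Intervening on diet_score: marker = -15*diet_score + 82. Reaching 262 requires diet_score = -12, outside [0, 13].
Intervening on therapy_hours: with other inputs at their observed values, marker = 30*therapy_hours + 112. Solving for 262 gives therapy_hours = 5, within [0, 13].

set therapy_hours = 5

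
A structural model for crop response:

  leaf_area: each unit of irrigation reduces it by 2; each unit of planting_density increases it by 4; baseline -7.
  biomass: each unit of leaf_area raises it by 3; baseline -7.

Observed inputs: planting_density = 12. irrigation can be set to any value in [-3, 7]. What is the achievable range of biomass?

74 to 134

Substituting into the leaf_area equation gives leaf_area = -2*irrigation + 41.
Substituting into the biomass equation gives biomass = -6*irrigation + 116.
Linear in irrigation, so extremes are at the endpoints: irrigation = -3 gives biomass = 134; irrigation = 7 gives biomass = 74.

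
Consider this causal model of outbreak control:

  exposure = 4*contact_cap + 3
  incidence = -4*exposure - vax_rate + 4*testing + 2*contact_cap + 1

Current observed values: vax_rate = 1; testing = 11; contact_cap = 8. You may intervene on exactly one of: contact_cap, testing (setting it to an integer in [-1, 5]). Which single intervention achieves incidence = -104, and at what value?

set testing = 5

Intervening on contact_cap: incidence = -14*contact_cap + 32. Reaching -104 requires contact_cap = 68/7, not an integer.
Intervening on testing: with other inputs at their observed values, incidence = 4*testing - 124. Solving for -104 gives testing = 5, within [-1, 5].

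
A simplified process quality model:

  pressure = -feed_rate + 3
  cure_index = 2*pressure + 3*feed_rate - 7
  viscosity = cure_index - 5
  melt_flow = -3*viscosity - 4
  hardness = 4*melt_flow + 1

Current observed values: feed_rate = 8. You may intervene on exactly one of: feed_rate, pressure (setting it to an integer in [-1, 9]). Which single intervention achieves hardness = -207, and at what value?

Intervening on feed_rate: hardness = -12*feed_rate + 57. Reaching -207 requires feed_rate = 22, outside [-1, 9].
Intervening on pressure: with other inputs at their observed values, hardness = -24*pressure - 159. Solving for -207 gives pressure = 2, within [-1, 9].

set pressure = 2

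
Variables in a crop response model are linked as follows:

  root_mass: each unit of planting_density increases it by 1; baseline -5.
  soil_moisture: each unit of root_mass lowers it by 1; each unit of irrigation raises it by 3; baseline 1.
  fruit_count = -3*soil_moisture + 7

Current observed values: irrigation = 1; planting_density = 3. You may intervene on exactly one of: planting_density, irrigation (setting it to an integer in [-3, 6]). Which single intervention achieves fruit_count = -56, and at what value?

set irrigation = 6

Intervening on planting_density: fruit_count = 3*planting_density - 20. Reaching -56 requires planting_density = -12, outside [-3, 6].
Intervening on irrigation: with other inputs at their observed values, fruit_count = -9*irrigation - 2. Solving for -56 gives irrigation = 6, within [-3, 6].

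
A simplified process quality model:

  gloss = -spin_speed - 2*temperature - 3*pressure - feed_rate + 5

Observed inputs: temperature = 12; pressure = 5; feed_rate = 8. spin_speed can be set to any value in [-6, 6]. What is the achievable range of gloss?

Substituting into the gloss equation gives gloss = -spin_speed - 42.
Linear in spin_speed, so extremes are at the endpoints: spin_speed = -6 gives gloss = -36; spin_speed = 6 gives gloss = -48.

-48 to -36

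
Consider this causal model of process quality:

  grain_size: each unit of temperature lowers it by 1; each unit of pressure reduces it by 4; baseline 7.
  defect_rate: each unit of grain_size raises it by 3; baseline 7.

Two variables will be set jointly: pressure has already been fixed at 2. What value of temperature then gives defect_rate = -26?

temperature = 10

With pressure held at 2:
Substituting into the grain_size equation gives grain_size = -temperature - 1.
defect_rate becomes -3*temperature + 4.
Solve -3*temperature + 4 = -26: temperature = (-26 - 4) / -3 = 10.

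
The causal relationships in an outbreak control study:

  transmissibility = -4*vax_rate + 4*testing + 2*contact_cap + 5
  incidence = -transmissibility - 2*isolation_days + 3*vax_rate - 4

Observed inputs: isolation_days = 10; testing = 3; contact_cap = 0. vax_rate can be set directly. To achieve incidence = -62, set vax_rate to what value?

Substituting into the transmissibility equation gives transmissibility = -4*vax_rate + 17.
So incidence = 7*vax_rate - 41.
Solve 7*vax_rate - 41 = -62: vax_rate = (-62 + 41) / 7 = -3.

vax_rate = -3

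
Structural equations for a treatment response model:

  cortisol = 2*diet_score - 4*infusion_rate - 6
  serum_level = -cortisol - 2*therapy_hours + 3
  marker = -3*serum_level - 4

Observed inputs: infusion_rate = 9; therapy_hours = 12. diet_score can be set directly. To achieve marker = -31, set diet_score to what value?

diet_score = 6

Substituting into the cortisol equation gives cortisol = 2*diet_score - 42.
Substituting into the serum_level equation gives serum_level = -2*diet_score + 21.
Substituting into the marker equation gives marker = 6*diet_score - 67.
Solve 6*diet_score - 67 = -31: diet_score = (-31 + 67) / 6 = 6.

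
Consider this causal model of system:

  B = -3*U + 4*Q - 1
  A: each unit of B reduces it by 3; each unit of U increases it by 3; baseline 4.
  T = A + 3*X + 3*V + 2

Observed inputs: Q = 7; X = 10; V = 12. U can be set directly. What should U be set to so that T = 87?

U = 8

Substituting into the B equation gives B = -3*U + 27.
This gives A = 12*U - 77.
Substituting into the T equation gives T = 12*U - 9.
Solve 12*U - 9 = 87: U = (87 + 9) / 12 = 8.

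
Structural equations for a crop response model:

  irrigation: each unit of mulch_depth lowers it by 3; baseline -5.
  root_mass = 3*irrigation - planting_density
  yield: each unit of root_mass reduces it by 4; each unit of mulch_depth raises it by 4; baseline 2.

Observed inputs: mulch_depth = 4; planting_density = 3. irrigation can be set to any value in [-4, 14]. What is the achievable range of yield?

-138 to 78

Intervening on irrigation fixes its value directly, overriding its dependence on mulch_depth.
Substituting into the root_mass equation gives root_mass = 3*irrigation - 3.
yield becomes -12*irrigation + 30.
Linear in irrigation, so extremes are at the endpoints: irrigation = -4 gives yield = 78; irrigation = 14 gives yield = -138.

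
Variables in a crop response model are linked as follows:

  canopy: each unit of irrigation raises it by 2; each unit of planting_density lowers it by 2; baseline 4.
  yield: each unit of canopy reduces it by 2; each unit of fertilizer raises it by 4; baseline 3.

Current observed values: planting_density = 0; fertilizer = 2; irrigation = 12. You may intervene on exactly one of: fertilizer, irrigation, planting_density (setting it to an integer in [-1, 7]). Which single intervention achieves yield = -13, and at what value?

set irrigation = 4

Intervening on fertilizer: yield = 4*fertilizer - 53. Reaching -13 requires fertilizer = 10, outside [-1, 7].
Intervening on irrigation: with other inputs at their observed values, yield = -4*irrigation + 3. Solving for -13 gives irrigation = 4, within [-1, 7].
Intervening on planting_density: yield = 4*planting_density - 45. Reaching -13 requires planting_density = 8, outside [-1, 7].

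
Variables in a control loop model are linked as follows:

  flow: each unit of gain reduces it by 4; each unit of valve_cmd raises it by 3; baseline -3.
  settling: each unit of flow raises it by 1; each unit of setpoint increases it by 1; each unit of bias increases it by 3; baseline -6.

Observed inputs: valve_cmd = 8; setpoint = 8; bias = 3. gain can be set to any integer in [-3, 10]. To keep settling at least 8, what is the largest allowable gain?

gain = 6

Substituting into the flow equation gives flow = -4*gain + 21.
Substituting into the settling equation gives settling = -4*gain + 32.
Require -4*gain + 32 ≥ 8, so gain ≤ 6.
The largest integer in [-3, 10] satisfying this is 6.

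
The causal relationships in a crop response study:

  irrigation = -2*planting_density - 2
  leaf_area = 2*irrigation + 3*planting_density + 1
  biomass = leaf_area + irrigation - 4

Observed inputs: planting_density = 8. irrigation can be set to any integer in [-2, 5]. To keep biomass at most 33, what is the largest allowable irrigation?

irrigation = 4

Intervening on irrigation fixes its value directly, overriding its dependence on planting_density.
Substituting into the leaf_area equation gives leaf_area = 2*irrigation + 25.
Substituting into the biomass equation gives biomass = 3*irrigation + 21.
Require 3*irrigation + 21 ≤ 33, so irrigation ≤ 4.
The largest integer in [-2, 5] satisfying this is 4.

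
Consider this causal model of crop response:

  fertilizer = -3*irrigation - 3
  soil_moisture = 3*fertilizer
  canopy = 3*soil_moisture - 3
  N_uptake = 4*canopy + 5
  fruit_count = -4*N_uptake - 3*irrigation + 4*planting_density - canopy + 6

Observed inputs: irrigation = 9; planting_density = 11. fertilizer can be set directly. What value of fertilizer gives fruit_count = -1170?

fertilizer = 8

Intervening on fertilizer fixes its value directly, overriding its dependence on irrigation.
Substituting into the canopy equation gives canopy = 9*fertilizer - 3.
This gives N_uptake = 36*fertilizer - 7.
Substituting into the fruit_count equation gives fruit_count = -153*fertilizer + 54.
Solve -153*fertilizer + 54 = -1170: fertilizer = (-1170 - 54) / -153 = 8.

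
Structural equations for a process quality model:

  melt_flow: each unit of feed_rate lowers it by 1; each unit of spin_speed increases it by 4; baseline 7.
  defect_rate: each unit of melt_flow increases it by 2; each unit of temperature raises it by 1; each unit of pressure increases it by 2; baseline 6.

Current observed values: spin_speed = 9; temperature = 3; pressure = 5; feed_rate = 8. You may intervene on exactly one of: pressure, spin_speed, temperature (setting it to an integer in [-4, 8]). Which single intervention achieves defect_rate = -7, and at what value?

Intervening on pressure: defect_rate = 2*pressure + 79. Reaching -7 requires pressure = -43, outside [-4, 8].
Intervening on spin_speed: with other inputs at their observed values, defect_rate = 8*spin_speed + 17. Solving for -7 gives spin_speed = -3, within [-4, 8].
Intervening on temperature: defect_rate = temperature + 86. Reaching -7 requires temperature = -93, outside [-4, 8].

set spin_speed = -3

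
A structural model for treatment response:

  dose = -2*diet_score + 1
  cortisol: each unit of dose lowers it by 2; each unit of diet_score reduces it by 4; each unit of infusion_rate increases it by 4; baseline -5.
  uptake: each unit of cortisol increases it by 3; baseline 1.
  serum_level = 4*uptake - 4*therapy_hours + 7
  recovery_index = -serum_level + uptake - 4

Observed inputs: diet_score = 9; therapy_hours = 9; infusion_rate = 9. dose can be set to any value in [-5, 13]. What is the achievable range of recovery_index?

Intervening on dose fixes its value directly, overriding its dependence on diet_score.
Substituting into the cortisol equation gives cortisol = -2*dose - 5.
Substituting into the uptake equation gives uptake = -6*dose - 14.
Substituting into the serum_level equation gives serum_level = -24*dose - 85.
This gives recovery_index = 18*dose + 67.
Linear in dose, so extremes are at the endpoints: dose = -5 gives recovery_index = -23; dose = 13 gives recovery_index = 301.

-23 to 301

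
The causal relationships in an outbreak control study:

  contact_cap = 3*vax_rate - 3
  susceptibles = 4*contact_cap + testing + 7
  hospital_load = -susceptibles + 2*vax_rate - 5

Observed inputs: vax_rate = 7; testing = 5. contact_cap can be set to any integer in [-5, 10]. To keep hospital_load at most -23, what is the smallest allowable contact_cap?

contact_cap = 5

Intervening on contact_cap fixes its value directly, overriding its dependence on vax_rate.
Substituting into the susceptibles equation gives susceptibles = 4*contact_cap + 12.
Substituting into the hospital_load equation gives hospital_load = -4*contact_cap - 3.
Require -4*contact_cap - 3 ≤ -23, so contact_cap ≥ 5.
The smallest integer in [-5, 10] satisfying this is 5.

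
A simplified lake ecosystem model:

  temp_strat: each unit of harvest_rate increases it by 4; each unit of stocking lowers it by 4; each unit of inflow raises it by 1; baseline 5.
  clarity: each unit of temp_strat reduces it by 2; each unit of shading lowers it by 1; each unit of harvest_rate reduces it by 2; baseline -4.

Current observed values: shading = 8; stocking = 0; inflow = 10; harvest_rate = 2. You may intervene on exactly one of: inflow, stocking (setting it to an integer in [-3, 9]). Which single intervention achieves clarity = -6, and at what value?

Intervening on inflow: clarity = -2*inflow - 42. Reaching -6 requires inflow = -18, outside [-3, 9].
Intervening on stocking: with other inputs at their observed values, clarity = 8*stocking - 62. Solving for -6 gives stocking = 7, within [-3, 9].

set stocking = 7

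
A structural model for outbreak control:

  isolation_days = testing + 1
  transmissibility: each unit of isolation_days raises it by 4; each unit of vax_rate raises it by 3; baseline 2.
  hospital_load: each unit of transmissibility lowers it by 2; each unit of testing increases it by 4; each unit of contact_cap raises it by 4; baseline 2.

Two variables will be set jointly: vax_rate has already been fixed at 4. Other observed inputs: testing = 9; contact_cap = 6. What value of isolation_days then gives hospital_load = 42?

With vax_rate held at 4:
Intervening on isolation_days fixes its value directly, overriding its dependence on testing.
Substituting into the transmissibility equation gives transmissibility = 4*isolation_days + 14.
Substituting into the hospital_load equation gives hospital_load = -8*isolation_days + 34.
Solve -8*isolation_days + 34 = 42: isolation_days = (42 - 34) / -8 = -1.

isolation_days = -1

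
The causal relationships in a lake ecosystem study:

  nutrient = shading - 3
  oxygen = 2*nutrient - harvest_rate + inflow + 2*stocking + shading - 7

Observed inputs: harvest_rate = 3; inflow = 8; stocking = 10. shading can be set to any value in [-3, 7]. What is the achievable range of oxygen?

Substituting into the oxygen equation gives oxygen = 3*shading + 12.
Linear in shading, so extremes are at the endpoints: shading = -3 gives oxygen = 3; shading = 7 gives oxygen = 33.

3 to 33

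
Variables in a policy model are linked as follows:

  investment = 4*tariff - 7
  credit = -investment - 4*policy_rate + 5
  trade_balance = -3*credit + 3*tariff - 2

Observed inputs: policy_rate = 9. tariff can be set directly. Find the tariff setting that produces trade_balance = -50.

Substituting into the credit equation gives credit = -4*tariff - 24.
trade_balance becomes 15*tariff + 70.
Solve 15*tariff + 70 = -50: tariff = (-50 - 70) / 15 = -8.

tariff = -8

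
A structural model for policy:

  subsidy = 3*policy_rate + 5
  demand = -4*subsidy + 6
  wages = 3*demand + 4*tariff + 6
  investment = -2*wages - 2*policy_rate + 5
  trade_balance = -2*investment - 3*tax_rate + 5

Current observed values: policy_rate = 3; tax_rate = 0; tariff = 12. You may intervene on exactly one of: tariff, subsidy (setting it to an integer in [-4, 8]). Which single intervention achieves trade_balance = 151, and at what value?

set subsidy = 3

Intervening on tariff: trade_balance = 16*tariff - 569. Reaching 151 requires tariff = 45, outside [-4, 8].
Intervening on subsidy: with other inputs at their observed values, trade_balance = -48*subsidy + 295. Solving for 151 gives subsidy = 3, within [-4, 8].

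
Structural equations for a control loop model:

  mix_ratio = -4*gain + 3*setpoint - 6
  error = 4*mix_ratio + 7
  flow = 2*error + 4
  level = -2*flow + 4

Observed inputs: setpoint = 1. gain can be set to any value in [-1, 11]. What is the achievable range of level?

Substituting into the mix_ratio equation gives mix_ratio = -4*gain - 3.
So error = -16*gain - 5.
So flow = -32*gain - 6.
Substituting into the level equation gives level = 64*gain + 16.
Linear in gain, so extremes are at the endpoints: gain = -1 gives level = -48; gain = 11 gives level = 720.

-48 to 720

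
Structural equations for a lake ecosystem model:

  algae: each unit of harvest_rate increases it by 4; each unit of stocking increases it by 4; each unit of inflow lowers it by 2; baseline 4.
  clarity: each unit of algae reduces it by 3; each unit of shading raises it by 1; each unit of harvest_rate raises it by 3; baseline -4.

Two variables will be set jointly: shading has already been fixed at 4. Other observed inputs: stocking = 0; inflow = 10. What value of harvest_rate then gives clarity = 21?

harvest_rate = 3

With shading held at 4:
Substituting into the algae equation gives algae = 4*harvest_rate - 16.
Substituting into the clarity equation gives clarity = -9*harvest_rate + 48.
Solve -9*harvest_rate + 48 = 21: harvest_rate = (21 - 48) / -9 = 3.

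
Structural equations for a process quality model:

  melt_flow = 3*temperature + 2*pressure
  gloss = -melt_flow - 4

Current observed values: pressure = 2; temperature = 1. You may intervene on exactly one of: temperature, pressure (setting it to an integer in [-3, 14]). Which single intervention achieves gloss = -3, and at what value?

Intervening on temperature: gloss = -3*temperature - 8. Reaching -3 requires temperature = -5/3, not an integer.
Intervening on pressure: with other inputs at their observed values, gloss = -2*pressure - 7. Solving for -3 gives pressure = -2, within [-3, 14].

set pressure = -2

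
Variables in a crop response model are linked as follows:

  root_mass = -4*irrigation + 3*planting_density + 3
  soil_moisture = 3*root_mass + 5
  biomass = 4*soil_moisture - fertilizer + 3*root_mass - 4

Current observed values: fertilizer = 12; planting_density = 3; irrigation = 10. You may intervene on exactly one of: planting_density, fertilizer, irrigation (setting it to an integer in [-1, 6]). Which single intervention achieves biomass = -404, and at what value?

Intervening on planting_density: biomass = 45*planting_density - 551. Reaching -404 requires planting_density = 49/15, not an integer.
Intervening on fertilizer: with other inputs at their observed values, biomass = -fertilizer - 404. Solving for -404 gives fertilizer = 0, within [-1, 6].
Intervening on irrigation: biomass = -60*irrigation + 184. Reaching -404 requires irrigation = 49/5, not an integer.

set fertilizer = 0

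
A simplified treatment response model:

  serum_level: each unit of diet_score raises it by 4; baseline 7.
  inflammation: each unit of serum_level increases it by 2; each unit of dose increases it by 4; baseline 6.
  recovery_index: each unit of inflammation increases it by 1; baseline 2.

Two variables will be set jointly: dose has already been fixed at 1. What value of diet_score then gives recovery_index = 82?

With dose held at 1:
Substituting into the inflammation equation gives inflammation = 8*diet_score + 24.
Substituting into the recovery_index equation gives recovery_index = 8*diet_score + 26.
Solve 8*diet_score + 26 = 82: diet_score = (82 - 26) / 8 = 7.

diet_score = 7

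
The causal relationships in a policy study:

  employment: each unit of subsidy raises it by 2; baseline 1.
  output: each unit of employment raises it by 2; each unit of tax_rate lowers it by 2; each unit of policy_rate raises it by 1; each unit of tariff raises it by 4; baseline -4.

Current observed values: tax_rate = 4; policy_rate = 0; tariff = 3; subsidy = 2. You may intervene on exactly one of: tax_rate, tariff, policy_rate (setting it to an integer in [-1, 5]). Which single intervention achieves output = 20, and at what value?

Intervening on tax_rate: with other inputs at their observed values, output = -2*tax_rate + 18. Solving for 20 gives tax_rate = -1, within [-1, 5].
Intervening on tariff: output = 4*tariff - 2. Reaching 20 requires tariff = 11/2, not an integer.
Intervening on policy_rate: output = policy_rate + 10. Reaching 20 requires policy_rate = 10, outside [-1, 5].

set tax_rate = -1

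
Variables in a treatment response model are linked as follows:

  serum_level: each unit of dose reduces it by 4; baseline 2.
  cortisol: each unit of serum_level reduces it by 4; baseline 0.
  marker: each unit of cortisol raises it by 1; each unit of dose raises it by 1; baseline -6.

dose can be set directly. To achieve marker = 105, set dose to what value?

dose = 7

Substituting into the cortisol equation gives cortisol = 16*dose - 8.
So marker = 17*dose - 14.
Solve 17*dose - 14 = 105: dose = (105 + 14) / 17 = 7.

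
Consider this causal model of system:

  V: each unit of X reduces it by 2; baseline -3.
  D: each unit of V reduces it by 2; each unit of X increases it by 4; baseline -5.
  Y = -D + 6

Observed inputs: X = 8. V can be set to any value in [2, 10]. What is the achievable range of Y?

-17 to -1

Intervening on V fixes its value directly, overriding its dependence on X.
Substituting into the D equation gives D = -2*V + 27.
Substituting into the Y equation gives Y = 2*V - 21.
Linear in V, so extremes are at the endpoints: V = 2 gives Y = -17; V = 10 gives Y = -1.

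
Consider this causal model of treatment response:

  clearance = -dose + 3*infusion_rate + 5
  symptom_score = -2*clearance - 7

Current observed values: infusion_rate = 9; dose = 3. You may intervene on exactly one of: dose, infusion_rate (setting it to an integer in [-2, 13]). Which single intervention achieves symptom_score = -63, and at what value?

set dose = 4

Intervening on dose: with other inputs at their observed values, symptom_score = 2*dose - 71. Solving for -63 gives dose = 4, within [-2, 13].
Intervening on infusion_rate: symptom_score = -6*infusion_rate - 11. Reaching -63 requires infusion_rate = 26/3, not an integer.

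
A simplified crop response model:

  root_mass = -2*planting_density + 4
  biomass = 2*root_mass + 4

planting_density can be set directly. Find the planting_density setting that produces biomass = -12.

Substituting into the biomass equation gives biomass = -4*planting_density + 12.
Solve -4*planting_density + 12 = -12: planting_density = (-12 - 12) / -4 = 6.

planting_density = 6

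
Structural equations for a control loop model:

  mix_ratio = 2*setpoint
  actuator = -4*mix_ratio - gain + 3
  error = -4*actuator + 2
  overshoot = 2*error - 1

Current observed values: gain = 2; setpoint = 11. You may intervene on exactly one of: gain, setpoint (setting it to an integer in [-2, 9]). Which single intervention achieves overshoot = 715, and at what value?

set gain = 4

Intervening on gain: with other inputs at their observed values, overshoot = 8*gain + 683. Solving for 715 gives gain = 4, within [-2, 9].
Intervening on setpoint: overshoot = 64*setpoint - 5. Reaching 715 requires setpoint = 45/4, not an integer.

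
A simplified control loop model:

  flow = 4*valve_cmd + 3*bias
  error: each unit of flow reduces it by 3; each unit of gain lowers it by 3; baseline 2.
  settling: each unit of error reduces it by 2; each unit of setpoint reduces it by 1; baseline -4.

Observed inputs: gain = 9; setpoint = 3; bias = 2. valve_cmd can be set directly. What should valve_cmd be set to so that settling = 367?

valve_cmd = 12

Substituting into the flow equation gives flow = 4*valve_cmd + 6.
So error = -12*valve_cmd - 43.
Substituting into the settling equation gives settling = 24*valve_cmd + 79.
Solve 24*valve_cmd + 79 = 367: valve_cmd = (367 - 79) / 24 = 12.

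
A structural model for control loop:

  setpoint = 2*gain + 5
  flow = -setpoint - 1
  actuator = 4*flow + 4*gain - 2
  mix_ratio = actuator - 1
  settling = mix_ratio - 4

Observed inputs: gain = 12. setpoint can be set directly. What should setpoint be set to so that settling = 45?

Intervening on setpoint fixes its value directly, overriding its dependence on gain.
Substituting into the actuator equation gives actuator = -4*setpoint + 42.
Substituting into the mix_ratio equation gives mix_ratio = -4*setpoint + 41.
Substituting into the settling equation gives settling = -4*setpoint + 37.
Solve -4*setpoint + 37 = 45: setpoint = (45 - 37) / -4 = -2.

setpoint = -2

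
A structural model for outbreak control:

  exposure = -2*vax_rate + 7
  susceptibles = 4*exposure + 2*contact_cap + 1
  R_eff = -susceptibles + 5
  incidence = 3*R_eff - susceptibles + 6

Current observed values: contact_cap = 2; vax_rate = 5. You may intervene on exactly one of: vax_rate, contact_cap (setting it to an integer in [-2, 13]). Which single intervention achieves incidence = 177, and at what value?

set vax_rate = 9

Intervening on vax_rate: with other inputs at their observed values, incidence = 32*vax_rate - 111. Solving for 177 gives vax_rate = 9, within [-2, 13].
Intervening on contact_cap: incidence = -8*contact_cap + 65. Reaching 177 requires contact_cap = -14, outside [-2, 13].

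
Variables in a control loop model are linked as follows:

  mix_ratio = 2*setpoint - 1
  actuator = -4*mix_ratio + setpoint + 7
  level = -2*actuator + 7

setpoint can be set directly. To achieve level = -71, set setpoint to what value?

Substituting into the actuator equation gives actuator = -7*setpoint + 11.
level becomes 14*setpoint - 15.
Solve 14*setpoint - 15 = -71: setpoint = (-71 + 15) / 14 = -4.

setpoint = -4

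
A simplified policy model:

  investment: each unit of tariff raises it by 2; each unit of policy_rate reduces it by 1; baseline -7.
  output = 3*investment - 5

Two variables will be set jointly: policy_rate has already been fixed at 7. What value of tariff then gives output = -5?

tariff = 7

With policy_rate held at 7:
Substituting into the investment equation gives investment = 2*tariff - 14.
Substituting into the output equation gives output = 6*tariff - 47.
Solve 6*tariff - 47 = -5: tariff = (-5 + 47) / 6 = 7.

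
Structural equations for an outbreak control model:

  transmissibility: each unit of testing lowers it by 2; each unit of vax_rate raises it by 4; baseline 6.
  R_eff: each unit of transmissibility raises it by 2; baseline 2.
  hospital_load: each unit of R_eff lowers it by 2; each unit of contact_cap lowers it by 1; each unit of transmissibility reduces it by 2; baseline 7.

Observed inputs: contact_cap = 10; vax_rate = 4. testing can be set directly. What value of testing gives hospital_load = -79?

Substituting into the transmissibility equation gives transmissibility = -2*testing + 22.
R_eff becomes -4*testing + 46.
This gives hospital_load = 12*testing - 139.
Solve 12*testing - 139 = -79: testing = (-79 + 139) / 12 = 5.

testing = 5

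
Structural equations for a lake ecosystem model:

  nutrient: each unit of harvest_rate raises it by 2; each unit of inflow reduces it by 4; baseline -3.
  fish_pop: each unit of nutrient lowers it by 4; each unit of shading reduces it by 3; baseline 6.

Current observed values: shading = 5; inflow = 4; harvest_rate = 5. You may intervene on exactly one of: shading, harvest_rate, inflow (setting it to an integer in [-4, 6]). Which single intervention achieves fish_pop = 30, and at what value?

set shading = 4

Intervening on shading: with other inputs at their observed values, fish_pop = -3*shading + 42. Solving for 30 gives shading = 4, within [-4, 6].
Intervening on harvest_rate: fish_pop = -8*harvest_rate + 67. Reaching 30 requires harvest_rate = 37/8, not an integer.
Intervening on inflow: fish_pop = 16*inflow - 37. Reaching 30 requires inflow = 67/16, not an integer.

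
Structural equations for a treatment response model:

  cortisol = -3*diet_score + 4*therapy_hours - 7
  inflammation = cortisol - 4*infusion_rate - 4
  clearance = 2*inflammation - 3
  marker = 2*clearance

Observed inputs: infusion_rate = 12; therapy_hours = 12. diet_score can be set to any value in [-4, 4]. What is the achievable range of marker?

-98 to -2

Substituting into the cortisol equation gives cortisol = -3*diet_score + 41.
This gives inflammation = -3*diet_score - 11.
This gives clearance = -6*diet_score - 25.
This gives marker = -12*diet_score - 50.
Linear in diet_score, so extremes are at the endpoints: diet_score = -4 gives marker = -2; diet_score = 4 gives marker = -98.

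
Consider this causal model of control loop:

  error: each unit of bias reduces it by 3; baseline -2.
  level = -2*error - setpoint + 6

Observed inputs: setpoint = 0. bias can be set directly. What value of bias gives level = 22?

bias = 2

Substituting into the level equation gives level = 6*bias + 10.
Solve 6*bias + 10 = 22: bias = (22 - 10) / 6 = 2.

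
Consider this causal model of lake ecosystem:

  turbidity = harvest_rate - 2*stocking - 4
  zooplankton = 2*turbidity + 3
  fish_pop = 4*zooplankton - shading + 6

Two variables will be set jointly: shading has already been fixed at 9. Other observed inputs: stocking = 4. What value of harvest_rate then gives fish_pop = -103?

harvest_rate = -2

With shading held at 9:
Substituting into the turbidity equation gives turbidity = harvest_rate - 12.
zooplankton becomes 2*harvest_rate - 21.
So fish_pop = 8*harvest_rate - 87.
Solve 8*harvest_rate - 87 = -103: harvest_rate = (-103 + 87) / 8 = -2.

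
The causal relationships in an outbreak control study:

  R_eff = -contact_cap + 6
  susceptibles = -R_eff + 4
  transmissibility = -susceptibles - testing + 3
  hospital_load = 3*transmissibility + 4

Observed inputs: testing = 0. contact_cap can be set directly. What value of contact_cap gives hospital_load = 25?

Substituting into the susceptibles equation gives susceptibles = contact_cap - 2.
So transmissibility = -contact_cap + 5.
Substituting into the hospital_load equation gives hospital_load = -3*contact_cap + 19.
Solve -3*contact_cap + 19 = 25: contact_cap = (25 - 19) / -3 = -2.

contact_cap = -2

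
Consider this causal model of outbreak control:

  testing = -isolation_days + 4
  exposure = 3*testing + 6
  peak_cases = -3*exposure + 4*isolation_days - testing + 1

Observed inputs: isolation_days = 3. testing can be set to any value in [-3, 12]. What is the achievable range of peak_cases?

Intervening on testing fixes its value directly, overriding its dependence on isolation_days.
Substituting into the peak_cases equation gives peak_cases = -10*testing - 5.
Linear in testing, so extremes are at the endpoints: testing = -3 gives peak_cases = 25; testing = 12 gives peak_cases = -125.

-125 to 25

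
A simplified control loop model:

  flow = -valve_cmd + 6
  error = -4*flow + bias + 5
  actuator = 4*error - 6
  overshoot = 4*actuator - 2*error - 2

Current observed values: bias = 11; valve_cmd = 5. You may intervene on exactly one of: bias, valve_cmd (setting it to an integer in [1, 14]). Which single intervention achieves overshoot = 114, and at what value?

set bias = 9

Intervening on bias: with other inputs at their observed values, overshoot = 14*bias - 12. Solving for 114 gives bias = 9, within [1, 14].
Intervening on valve_cmd: overshoot = 56*valve_cmd - 138. Reaching 114 requires valve_cmd = 9/2, not an integer.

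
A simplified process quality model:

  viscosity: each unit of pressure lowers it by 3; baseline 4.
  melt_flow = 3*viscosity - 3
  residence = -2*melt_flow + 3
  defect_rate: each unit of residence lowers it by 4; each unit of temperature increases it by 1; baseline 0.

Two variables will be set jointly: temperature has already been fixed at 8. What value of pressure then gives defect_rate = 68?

pressure = 0

With temperature held at 8:
Substituting into the melt_flow equation gives melt_flow = -9*pressure + 9.
So residence = 18*pressure - 15.
Substituting into the defect_rate equation gives defect_rate = -72*pressure + 68.
Solve -72*pressure + 68 = 68: pressure = (68 - 68) / -72 = 0.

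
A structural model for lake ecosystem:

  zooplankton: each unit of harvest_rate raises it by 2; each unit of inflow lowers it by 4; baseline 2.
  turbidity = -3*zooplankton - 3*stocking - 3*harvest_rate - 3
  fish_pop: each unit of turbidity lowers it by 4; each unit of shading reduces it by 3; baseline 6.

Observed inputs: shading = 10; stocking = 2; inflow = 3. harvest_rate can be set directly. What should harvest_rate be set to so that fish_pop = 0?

Substituting into the zooplankton equation gives zooplankton = 2*harvest_rate - 10.
Substituting into the turbidity equation gives turbidity = -9*harvest_rate + 21.
Substituting into the fish_pop equation gives fish_pop = 36*harvest_rate - 108.
Solve 36*harvest_rate - 108 = 0: harvest_rate = (0 + 108) / 36 = 3.

harvest_rate = 3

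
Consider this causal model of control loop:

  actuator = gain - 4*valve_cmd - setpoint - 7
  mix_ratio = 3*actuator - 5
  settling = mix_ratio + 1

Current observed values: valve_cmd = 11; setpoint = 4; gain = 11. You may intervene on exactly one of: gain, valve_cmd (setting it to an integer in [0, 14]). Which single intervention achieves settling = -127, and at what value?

set gain = 14

Intervening on gain: with other inputs at their observed values, settling = 3*gain - 169. Solving for -127 gives gain = 14, within [0, 14].
Intervening on valve_cmd: settling = -12*valve_cmd - 4. Reaching -127 requires valve_cmd = 41/4, not an integer.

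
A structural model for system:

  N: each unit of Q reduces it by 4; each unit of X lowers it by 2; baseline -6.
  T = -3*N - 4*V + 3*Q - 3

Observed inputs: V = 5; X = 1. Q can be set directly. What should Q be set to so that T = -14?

Substituting into the N equation gives N = -4*Q - 8.
This gives T = 15*Q + 1.
Solve 15*Q + 1 = -14: Q = (-14 - 1) / 15 = -1.

Q = -1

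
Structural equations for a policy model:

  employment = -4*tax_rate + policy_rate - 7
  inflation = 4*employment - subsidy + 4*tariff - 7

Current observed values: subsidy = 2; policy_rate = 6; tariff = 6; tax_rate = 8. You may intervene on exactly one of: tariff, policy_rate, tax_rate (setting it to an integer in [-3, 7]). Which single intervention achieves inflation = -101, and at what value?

Intervening on tariff: inflation = 4*tariff - 141. Reaching -101 requires tariff = 10, outside [-3, 7].
Intervening on policy_rate: inflation = 4*policy_rate - 141. Reaching -101 requires policy_rate = 10, outside [-3, 7].
Intervening on tax_rate: with other inputs at their observed values, inflation = -16*tax_rate + 11. Solving for -101 gives tax_rate = 7, within [-3, 7].

set tax_rate = 7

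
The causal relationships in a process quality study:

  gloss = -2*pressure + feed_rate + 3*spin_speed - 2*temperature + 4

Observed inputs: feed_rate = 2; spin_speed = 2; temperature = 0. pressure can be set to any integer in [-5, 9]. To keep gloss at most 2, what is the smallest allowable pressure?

Substituting into the gloss equation gives gloss = -2*pressure + 12.
Require -2*pressure + 12 ≤ 2, so pressure ≥ 5.
The smallest integer in [-5, 9] satisfying this is 5.

pressure = 5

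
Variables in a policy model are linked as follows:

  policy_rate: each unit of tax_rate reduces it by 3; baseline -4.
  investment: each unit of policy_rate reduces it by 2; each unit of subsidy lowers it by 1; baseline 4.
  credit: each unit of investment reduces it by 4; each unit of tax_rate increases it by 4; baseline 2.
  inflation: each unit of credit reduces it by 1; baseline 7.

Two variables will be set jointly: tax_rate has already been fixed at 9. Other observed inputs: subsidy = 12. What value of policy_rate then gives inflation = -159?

policy_rate = 12

With tax_rate held at 9:
Intervening on policy_rate fixes its value directly, overriding its dependence on tax_rate.
Substituting into the investment equation gives investment = -2*policy_rate - 8.
This gives credit = 8*policy_rate + 70.
Substituting into the inflation equation gives inflation = -8*policy_rate - 63.
Solve -8*policy_rate - 63 = -159: policy_rate = (-159 + 63) / -8 = 12.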